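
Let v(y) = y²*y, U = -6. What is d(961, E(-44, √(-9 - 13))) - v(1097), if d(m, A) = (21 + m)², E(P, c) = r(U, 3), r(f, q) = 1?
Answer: -1319175349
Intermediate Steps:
E(P, c) = 1
v(y) = y³
d(961, E(-44, √(-9 - 13))) - v(1097) = (21 + 961)² - 1*1097³ = 982² - 1*1320139673 = 964324 - 1320139673 = -1319175349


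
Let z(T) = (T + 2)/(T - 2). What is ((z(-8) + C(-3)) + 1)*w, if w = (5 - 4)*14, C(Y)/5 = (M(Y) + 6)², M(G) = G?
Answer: 3262/5 ≈ 652.40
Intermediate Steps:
z(T) = (2 + T)/(-2 + T)
C(Y) = 5*(6 + Y)² (C(Y) = 5*(Y + 6)² = 5*(6 + Y)²)
w = 14 (w = 1*14 = 14)
((z(-8) + C(-3)) + 1)*w = (((2 - 8)/(-2 - 8) + 5*(6 - 3)²) + 1)*14 = ((-6/(-10) + 5*3²) + 1)*14 = ((-⅒*(-6) + 5*9) + 1)*14 = ((⅗ + 45) + 1)*14 = (228/5 + 1)*14 = (233/5)*14 = 3262/5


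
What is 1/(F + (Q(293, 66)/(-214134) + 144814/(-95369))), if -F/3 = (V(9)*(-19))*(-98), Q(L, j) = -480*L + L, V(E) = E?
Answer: -20421745446/1026700455400237 ≈ -1.9891e-5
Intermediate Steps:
Q(L, j) = -479*L
F = -50274 (F = -3*9*(-19)*(-98) = -(-513)*(-98) = -3*16758 = -50274)
1/(F + (Q(293, 66)/(-214134) + 144814/(-95369))) = 1/(-50274 + (-479*293/(-214134) + 144814/(-95369))) = 1/(-50274 + (-140347*(-1/214134) + 144814*(-1/95369))) = 1/(-50274 + (140347/214134 - 144814/95369)) = 1/(-50274 - 17624848033/20421745446) = 1/(-1026700455400237/20421745446) = -20421745446/1026700455400237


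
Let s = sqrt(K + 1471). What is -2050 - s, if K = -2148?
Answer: -2050 - I*sqrt(677) ≈ -2050.0 - 26.019*I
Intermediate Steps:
s = I*sqrt(677) (s = sqrt(-2148 + 1471) = sqrt(-677) = I*sqrt(677) ≈ 26.019*I)
-2050 - s = -2050 - I*sqrt(677)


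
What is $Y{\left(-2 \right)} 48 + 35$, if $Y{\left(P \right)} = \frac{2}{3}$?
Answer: $67$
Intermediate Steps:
$Y{\left(P \right)} = \frac{2}{3}$ ($Y{\left(P \right)} = 2 \cdot \frac{1}{3} = \frac{2}{3}$)
$Y{\left(-2 \right)} 48 + 35 = \frac{2}{3} \cdot 48 + 35 = 32 + 35 = 67$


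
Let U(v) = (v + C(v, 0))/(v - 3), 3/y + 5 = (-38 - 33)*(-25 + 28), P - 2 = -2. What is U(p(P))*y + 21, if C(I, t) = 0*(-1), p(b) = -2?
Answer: 11442/545 ≈ 20.995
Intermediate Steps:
P = 0 (P = 2 - 2 = 0)
C(I, t) = 0
y = -3/218 (y = 3/(-5 + (-38 - 33)*(-25 + 28)) = 3/(-5 - 71*3) = 3/(-5 - 213) = 3/(-218) = 3*(-1/218) = -3/218 ≈ -0.013761)
U(v) = v/(-3 + v) (U(v) = (v + 0)/(v - 3) = v/(-3 + v))
U(p(P))*y + 21 = -2/(-3 - 2)*(-3/218) + 21 = -2/(-5)*(-3/218) + 21 = -2*(-1/5)*(-3/218) + 21 = (2/5)*(-3/218) + 21 = -3/545 + 21 = 11442/545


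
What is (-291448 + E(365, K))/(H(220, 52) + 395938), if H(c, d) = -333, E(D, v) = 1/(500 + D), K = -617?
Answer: -252102519/342198325 ≈ -0.73671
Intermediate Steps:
(-291448 + E(365, K))/(H(220, 52) + 395938) = (-291448 + 1/(500 + 365))/(-333 + 395938) = (-291448 + 1/865)/395605 = (-291448 + 1/865)*(1/395605) = -252102519/865*1/395605 = -252102519/342198325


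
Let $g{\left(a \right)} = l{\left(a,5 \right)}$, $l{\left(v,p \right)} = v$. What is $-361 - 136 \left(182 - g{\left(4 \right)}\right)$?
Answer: $-24569$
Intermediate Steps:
$g{\left(a \right)} = a$
$-361 - 136 \left(182 - g{\left(4 \right)}\right) = -361 - 136 \left(182 - 4\right) = -361 - 24208 = -24569$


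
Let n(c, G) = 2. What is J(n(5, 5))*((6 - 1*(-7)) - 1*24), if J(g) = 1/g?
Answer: -11/2 ≈ -5.5000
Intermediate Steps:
J(g) = 1/g
J(n(5, 5))*((6 - 1*(-7)) - 1*24) = ((6 - 1*(-7)) - 1*24)/2 = ((6 + 7) - 24)/2 = (13 - 24)/2 = (1/2)*(-11) = -11/2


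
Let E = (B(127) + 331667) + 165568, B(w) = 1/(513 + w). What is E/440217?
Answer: 318230401/281738880 ≈ 1.1295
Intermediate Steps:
E = 318230401/640 (E = (1/(513 + 127) + 331667) + 165568 = (1/640 + 331667) + 165568 = 212266881/640 + 165568 = 318230401/640 ≈ 4.9724e+5)
E/440217 = (318230401/640)/440217 = (318230401/640)*(1/440217) = 318230401/281738880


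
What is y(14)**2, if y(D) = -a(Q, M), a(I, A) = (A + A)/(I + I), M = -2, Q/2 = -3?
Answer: 1/9 ≈ 0.11111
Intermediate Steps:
Q = -6 (Q = 2*(-3) = -6)
a(I, A) = A/I (a(I, A) = (2*A)/((2*I)) = (2*A)*(1/(2*I)) = A/I)
y(D) = -1/3 (y(D) = -(-2)/(-6) = -(-2)*(-1)/6 = -1*1/3 = -1/3)
y(14)**2 = (-1/3)**2 = 1/9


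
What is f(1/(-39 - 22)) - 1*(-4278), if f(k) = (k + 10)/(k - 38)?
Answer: 3306691/773 ≈ 4277.7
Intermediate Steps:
f(k) = (10 + k)/(-38 + k)
f(1/(-39 - 22)) - 1*(-4278) = (10 + 1/(-39 - 22))/(-38 + 1/(-39 - 22)) - 1*(-4278) = (10 + 1/(-61))/(-38 + 1/(-61)) + 4278 = (10 - 1/61)/(-38 - 1/61) + 4278 = (609/61)/(-2319/61) + 4278 = -61/2319*609/61 + 4278 = -203/773 + 4278 = 3306691/773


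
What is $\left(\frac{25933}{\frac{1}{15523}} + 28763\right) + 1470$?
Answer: $402588192$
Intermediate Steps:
$\left(\frac{25933}{\frac{1}{15523}} + 28763\right) + 1470 = \left(25933 \frac{1}{\frac{1}{15523}} + 28763\right) + 1470 = \left(25933 \cdot 15523 + 28763\right) + 1470 = \left(402557959 + 28763\right) + 1470 = 402586722 + 1470 = 402588192$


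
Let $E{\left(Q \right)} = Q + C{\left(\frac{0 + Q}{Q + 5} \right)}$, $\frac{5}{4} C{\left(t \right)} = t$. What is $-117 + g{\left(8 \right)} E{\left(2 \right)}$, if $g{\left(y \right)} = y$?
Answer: $- \frac{3471}{35} \approx -99.171$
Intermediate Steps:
$C{\left(t \right)} = \frac{4 t}{5}$
$E{\left(Q \right)} = Q + \frac{4 Q}{5 \left(5 + Q\right)}$ ($E{\left(Q \right)} = Q + \frac{4 \frac{0 + Q}{Q + 5}}{5} = Q + \frac{4 \frac{Q}{5 + Q}}{5} = Q + \frac{4 Q}{5 \left(5 + Q\right)}$)
$-117 + g{\left(8 \right)} E{\left(2 \right)} = -117 + 8 \cdot \frac{1}{5} \cdot 2 \frac{1}{5 + 2} \left(29 + 5 \cdot 2\right) = -117 + 8 \cdot \frac{1}{5} \cdot 2 \cdot \frac{1}{7} \left(29 + 10\right) = -117 + 8 \cdot \frac{1}{5} \cdot 2 \cdot \frac{1}{7} \cdot 39 = -117 + 8 \cdot \frac{78}{35} = -117 + \frac{624}{35} = - \frac{3471}{35}$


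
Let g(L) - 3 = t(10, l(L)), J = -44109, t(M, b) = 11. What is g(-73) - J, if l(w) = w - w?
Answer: 44123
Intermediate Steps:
l(w) = 0
g(L) = 14 (g(L) = 3 + 11 = 14)
g(-73) - J = 14 - 1*(-44109) = 14 + 44109 = 44123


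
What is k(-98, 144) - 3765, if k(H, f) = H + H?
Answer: -3961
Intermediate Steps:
k(H, f) = 2*H
k(-98, 144) - 3765 = 2*(-98) - 3765 = -196 - 3765 = -3961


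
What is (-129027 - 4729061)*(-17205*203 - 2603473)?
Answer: 29615331959744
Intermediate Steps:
(-129027 - 4729061)*(-17205*203 - 2603473) = -4858088*(-3492615 - 2603473) = -4858088*(-6096088) = 29615331959744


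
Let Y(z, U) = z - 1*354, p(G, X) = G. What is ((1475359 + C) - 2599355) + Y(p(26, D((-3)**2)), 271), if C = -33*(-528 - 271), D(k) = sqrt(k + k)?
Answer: -1097957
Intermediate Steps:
D(k) = sqrt(2)*sqrt(k) (D(k) = sqrt(2*k) = sqrt(2)*sqrt(k))
C = 26367 (C = -33*(-799) = 26367)
Y(z, U) = -354 + z (Y(z, U) = z - 354 = -354 + z)
((1475359 + C) - 2599355) + Y(p(26, D((-3)**2)), 271) = ((1475359 + 26367) - 2599355) + (-354 + 26) = (1501726 - 2599355) - 328 = -1097629 - 328 = -1097957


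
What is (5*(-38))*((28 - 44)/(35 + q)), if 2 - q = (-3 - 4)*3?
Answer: 1520/29 ≈ 52.414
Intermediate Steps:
q = 23 (q = 2 - (-3 - 4)*3 = 2 - (-7)*3 = 2 - 1*(-21) = 2 + 21 = 23)
(5*(-38))*((28 - 44)/(35 + q)) = (5*(-38))*((28 - 44)/(35 + 23)) = -(-3040)/58 = -190*(-8/29) = 1520/29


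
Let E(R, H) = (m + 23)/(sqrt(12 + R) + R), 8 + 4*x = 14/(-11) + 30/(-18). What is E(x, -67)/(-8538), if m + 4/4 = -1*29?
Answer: 7942/6325235 + 44*sqrt(40359)/6325235 ≈ 0.0026531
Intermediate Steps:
m = -30 (m = -1 - 1*29 = -1 - 29 = -30)
x = -361/132 (x = -2 + (14/(-11) + 30/(-18))/4 = -2 + (14*(-1/11) + 30*(-1/18))/4 = -2 + (-14/11 - 5/3)/4 = -2 + (1/4)*(-97/33) = -2 - 97/132 = -361/132 ≈ -2.7348)
E(R, H) = -7/(R + sqrt(12 + R)) (E(R, H) = (-30 + 23)/(sqrt(12 + R) + R) = -7/(R + sqrt(12 + R)))
E(x, -67)/(-8538) = -7/(-361/132 + sqrt(12 - 361/132))/(-8538) = -7/(-361/132 + sqrt(1223/132))*(-1/8538) = -7/(-361/132 + sqrt(40359)/66)*(-1/8538) = 7/(8538*(-361/132 + sqrt(40359)/66))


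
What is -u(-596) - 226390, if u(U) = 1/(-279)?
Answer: -63162809/279 ≈ -2.2639e+5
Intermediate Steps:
u(U) = -1/279
-u(-596) - 226390 = -1*(-1/279) - 226390 = 1/279 - 226390 = -63162809/279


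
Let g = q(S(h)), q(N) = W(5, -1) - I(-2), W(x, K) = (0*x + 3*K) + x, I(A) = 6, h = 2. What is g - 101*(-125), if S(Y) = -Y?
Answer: 12621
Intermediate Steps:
W(x, K) = x + 3*K (W(x, K) = (0 + 3*K) + x = 3*K + x = x + 3*K)
q(N) = -4 (q(N) = (5 + 3*(-1)) - 1*6 = (5 - 3) - 6 = 2 - 6 = -4)
g = -4
g - 101*(-125) = -4 - 101*(-125) = -4 + 12625 = 12621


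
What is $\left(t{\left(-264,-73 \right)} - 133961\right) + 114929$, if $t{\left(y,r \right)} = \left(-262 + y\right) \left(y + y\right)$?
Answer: $258696$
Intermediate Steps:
$t{\left(y,r \right)} = 2 y \left(-262 + y\right)$ ($t{\left(y,r \right)} = \left(-262 + y\right) 2 y = 2 y \left(-262 + y\right)$)
$\left(t{\left(-264,-73 \right)} - 133961\right) + 114929 = \left(2 \left(-264\right) \left(-262 - 264\right) - 133961\right) + 114929 = \left(2 \left(-264\right) \left(-526\right) - 133961\right) + 114929 = \left(277728 - 133961\right) + 114929 = 143767 + 114929 = 258696$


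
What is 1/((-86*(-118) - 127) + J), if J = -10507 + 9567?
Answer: 1/9081 ≈ 0.00011012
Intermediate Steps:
J = -940
1/((-86*(-118) - 127) + J) = 1/((-86*(-118) - 127) - 940) = 1/((10148 - 127) - 940) = 1/(10021 - 940) = 1/9081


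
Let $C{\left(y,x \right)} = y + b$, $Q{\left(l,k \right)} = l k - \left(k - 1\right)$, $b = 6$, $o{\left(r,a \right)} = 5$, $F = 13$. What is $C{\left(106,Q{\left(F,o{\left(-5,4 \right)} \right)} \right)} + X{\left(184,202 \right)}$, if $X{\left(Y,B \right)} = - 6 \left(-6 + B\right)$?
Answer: $-1064$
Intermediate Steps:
$X{\left(Y,B \right)} = 36 - 6 B$
$Q{\left(l,k \right)} = 1 - k + k l$ ($Q{\left(l,k \right)} = k l - \left(-1 + k\right) = 1 - k + k l$)
$C{\left(y,x \right)} = 6 + y$ ($C{\left(y,x \right)} = y + 6 = 6 + y$)
$C{\left(106,Q{\left(F,o{\left(-5,4 \right)} \right)} \right)} + X{\left(184,202 \right)} = \left(6 + 106\right) + \left(36 - 1212\right) = 112 + \left(36 - 1212\right) = 112 - 1176 = -1064$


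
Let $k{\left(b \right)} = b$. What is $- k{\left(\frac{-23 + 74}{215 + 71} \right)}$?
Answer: $- \frac{51}{286} \approx -0.17832$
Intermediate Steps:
$- k{\left(\frac{-23 + 74}{215 + 71} \right)} = - \frac{-23 + 74}{215 + 71} = - \frac{51}{286}$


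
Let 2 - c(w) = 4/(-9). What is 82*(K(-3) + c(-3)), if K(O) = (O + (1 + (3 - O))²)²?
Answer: 1563412/9 ≈ 1.7371e+5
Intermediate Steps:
c(w) = 22/9 (c(w) = 2 - 4/(-9) = 2 - 4*(-1)/9 = 2 - 1*(-4/9) = 2 + 4/9 = 22/9)
K(O) = (O + (4 - O)²)²
82*(K(-3) + c(-3)) = 82*((-3 + (-4 - 3)²)² + 22/9) = 82*((-3 + (-7)²)² + 22/9) = 82*((-3 + 49)² + 22/9) = 82*(46² + 22/9) = 82*(2116 + 22/9) = 82*(19066/9) = 1563412/9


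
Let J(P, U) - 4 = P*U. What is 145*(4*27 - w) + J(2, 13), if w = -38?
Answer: 21200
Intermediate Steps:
J(P, U) = 4 + P*U
145*(4*27 - w) + J(2, 13) = 145*(4*27 - 1*(-38)) + (4 + 2*13) = 145*(108 + 38) + (4 + 26) = 145*146 + 30 = 21170 + 30 = 21200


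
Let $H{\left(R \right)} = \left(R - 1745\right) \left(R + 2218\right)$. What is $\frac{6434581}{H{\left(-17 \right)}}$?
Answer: $- \frac{6434581}{3878162} \approx -1.6592$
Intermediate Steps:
$H{\left(R \right)} = \left(-1745 + R\right) \left(2218 + R\right)$
$\frac{6434581}{H{\left(-17 \right)}} = \frac{6434581}{-3870410 + \left(-17\right)^{2} + 473 \left(-17\right)} = \frac{6434581}{-3870410 + 289 - 8041} = \frac{6434581}{-3878162} = 6434581 \left(- \frac{1}{3878162}\right) = - \frac{6434581}{3878162}$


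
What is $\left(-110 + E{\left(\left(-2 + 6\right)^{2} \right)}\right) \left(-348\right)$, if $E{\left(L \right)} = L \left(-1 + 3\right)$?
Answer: $27144$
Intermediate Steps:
$E{\left(L \right)} = 2 L$ ($E{\left(L \right)} = L 2 = 2 L$)
$\left(-110 + E{\left(\left(-2 + 6\right)^{2} \right)}\right) \left(-348\right) = \left(-110 + 2 \left(-2 + 6\right)^{2}\right) \left(-348\right) = \left(-110 + 2 \cdot 4^{2}\right) \left(-348\right) = \left(-110 + 2 \cdot 16\right) \left(-348\right) = \left(-110 + 32\right) \left(-348\right) = \left(-78\right) \left(-348\right) = 27144$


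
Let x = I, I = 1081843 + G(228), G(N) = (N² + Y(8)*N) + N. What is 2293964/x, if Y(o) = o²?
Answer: 2293964/1148647 ≈ 1.9971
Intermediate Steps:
G(N) = N² + 65*N (G(N) = (N² + 8²*N) + N = (N² + 64*N) + N = N² + 65*N)
I = 1148647 (I = 1081843 + 228*(65 + 228) = 1081843 + 228*293 = 1081843 + 66804 = 1148647)
x = 1148647
2293964/x = 2293964/1148647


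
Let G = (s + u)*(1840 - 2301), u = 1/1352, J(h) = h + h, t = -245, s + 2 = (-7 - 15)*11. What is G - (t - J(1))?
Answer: 152411851/1352 ≈ 1.1273e+5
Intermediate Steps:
s = -244 (s = -2 + (-7 - 15)*11 = -2 - 22*11 = -2 - 242 = -244)
J(h) = 2*h
u = 1/1352 ≈ 0.00073965
G = 152077907/1352 (G = (-244 + 1/1352)*(1840 - 2301) = -329887/1352*(-461) = 152077907/1352 ≈ 1.1248e+5)
G - (t - J(1)) = 152077907/1352 - (-245 - 2) = 152077907/1352 - 1*(-247) = 152077907/1352 + 247 = 152411851/1352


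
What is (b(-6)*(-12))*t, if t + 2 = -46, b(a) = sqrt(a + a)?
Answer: 1152*I*sqrt(3) ≈ 1995.3*I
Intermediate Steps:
b(a) = sqrt(2)*sqrt(a) (b(a) = sqrt(2*a) = sqrt(2)*sqrt(a))
t = -48 (t = -2 - 46 = -48)
(b(-6)*(-12))*t = ((sqrt(2)*sqrt(-6))*(-12))*(-48) = ((sqrt(2)*(I*sqrt(6)))*(-12))*(-48) = ((2*I*sqrt(3))*(-12))*(-48) = -24*I*sqrt(3)*(-48) = 1152*I*sqrt(3)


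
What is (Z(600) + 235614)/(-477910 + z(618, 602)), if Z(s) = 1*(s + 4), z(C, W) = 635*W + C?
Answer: -118109/47511 ≈ -2.4859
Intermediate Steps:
z(C, W) = C + 635*W
Z(s) = 4 + s (Z(s) = 1*(4 + s) = 4 + s)
(Z(600) + 235614)/(-477910 + z(618, 602)) = ((4 + 600) + 235614)/(-477910 + (618 + 635*602)) = (604 + 235614)/(-477910 + (618 + 382270)) = 236218/(-477910 + 382888) = 236218/(-95022) = 236218*(-1/95022) = -118109/47511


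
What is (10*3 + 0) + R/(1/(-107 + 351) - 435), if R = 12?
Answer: 3181242/106139 ≈ 29.972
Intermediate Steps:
(10*3 + 0) + R/(1/(-107 + 351) - 435) = (10*3 + 0) + 12/(1/(-107 + 351) - 435) = (30 + 0) + 12/(1/244 - 435) = 30 + 12/(1/244 - 435) = 30 + 12/(-106139/244) = 30 + 12*(-244/106139) = 30 - 2928/106139 = 3181242/106139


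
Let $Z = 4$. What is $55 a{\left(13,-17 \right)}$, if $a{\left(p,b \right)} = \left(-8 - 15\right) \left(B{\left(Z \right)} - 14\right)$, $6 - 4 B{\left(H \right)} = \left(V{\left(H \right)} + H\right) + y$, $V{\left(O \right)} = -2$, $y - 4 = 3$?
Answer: $\frac{74635}{4} \approx 18659.0$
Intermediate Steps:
$y = 7$ ($y = 4 + 3 = 7$)
$B{\left(H \right)} = \frac{1}{4} - \frac{H}{4}$ ($B{\left(H \right)} = \frac{3}{2} - \frac{\left(-2 + H\right) + 7}{4} = \frac{3}{2} - \frac{5 + H}{4} = \frac{3}{2} - \left(\frac{5}{4} + \frac{H}{4}\right) = \frac{1}{4} - \frac{H}{4}$)
$a{\left(p,b \right)} = \frac{1357}{4}$ ($a{\left(p,b \right)} = \left(-8 - 15\right) \left(\left(\frac{1}{4} - 1\right) - 14\right) = - 23 \left(\left(\frac{1}{4} - 1\right) - 14\right) = - 23 \left(- \frac{3}{4} - 14\right) = \left(-23\right) \left(- \frac{59}{4}\right) = \frac{1357}{4}$)
$55 a{\left(13,-17 \right)} = 55 \cdot \frac{1357}{4} = \frac{74635}{4}$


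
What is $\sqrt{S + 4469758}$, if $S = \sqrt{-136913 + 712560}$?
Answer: $\sqrt{4469758 + \sqrt{575647}} \approx 2114.4$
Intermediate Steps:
$S = \sqrt{575647} \approx 758.71$
$\sqrt{S + 4469758} = \sqrt{\sqrt{575647} + 4469758} = \sqrt{4469758 + \sqrt{575647}}$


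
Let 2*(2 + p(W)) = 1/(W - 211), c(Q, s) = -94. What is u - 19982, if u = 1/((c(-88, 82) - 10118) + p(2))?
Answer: -85312210264/4269453 ≈ -19982.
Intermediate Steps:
p(W) = -2 + 1/(2*(-211 + W)) (p(W) = -2 + 1/(2*(W - 211)) = -2 + 1/(2*(-211 + W)))
u = -418/4269453 (u = 1/((-94 - 10118) + (845 - 4*2)/(2*(-211 + 2))) = 1/(-10212 + (1/2)*(845 - 8)/(-209)) = 1/(-10212 + (1/2)*(-1/209)*837) = 1/(-10212 - 837/418) = 1/(-4269453/418) = -418/4269453 ≈ -9.7905e-5)
u - 19982 = -418/4269453 - 19982 = -85312210264/4269453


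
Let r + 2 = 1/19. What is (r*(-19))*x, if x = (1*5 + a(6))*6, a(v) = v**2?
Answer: 9102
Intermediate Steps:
r = -37/19 (r = -2 + 1/19 = -37/19 ≈ -1.9474)
x = 246 (x = (1*5 + 6**2)*6 = (5 + 36)*6 = 41*6 = 246)
(r*(-19))*x = -37/19*(-19)*246 = 37*246 = 9102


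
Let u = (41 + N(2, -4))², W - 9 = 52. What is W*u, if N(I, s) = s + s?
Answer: 66429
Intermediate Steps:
W = 61 (W = 9 + 52 = 61)
N(I, s) = 2*s
u = 1089 (u = (41 + 2*(-4))² = (41 - 8)² = 33² = 1089)
W*u = 61*1089 = 66429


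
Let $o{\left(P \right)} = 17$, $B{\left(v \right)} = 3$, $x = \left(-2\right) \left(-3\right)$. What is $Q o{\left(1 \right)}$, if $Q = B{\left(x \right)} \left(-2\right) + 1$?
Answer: $-85$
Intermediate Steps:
$x = 6$
$Q = -5$ ($Q = 3 \left(-2\right) + 1 = -6 + 1 = -5$)
$Q o{\left(1 \right)} = \left(-5\right) 17 = -85$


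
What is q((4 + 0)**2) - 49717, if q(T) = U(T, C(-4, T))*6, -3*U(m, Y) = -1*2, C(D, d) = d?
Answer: -49713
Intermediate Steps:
U(m, Y) = 2/3 (U(m, Y) = -(-1)*2/3 = -1/3*(-2) = 2/3)
q(T) = 4 (q(T) = (2/3)*6 = 4)
q((4 + 0)**2) - 49717 = 4 - 49717 = -49713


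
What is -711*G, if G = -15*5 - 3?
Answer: 55458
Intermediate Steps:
G = -78 (G = -5*15 - 3 = -75 - 3 = -78)
-711*G = -711*(-78) = 55458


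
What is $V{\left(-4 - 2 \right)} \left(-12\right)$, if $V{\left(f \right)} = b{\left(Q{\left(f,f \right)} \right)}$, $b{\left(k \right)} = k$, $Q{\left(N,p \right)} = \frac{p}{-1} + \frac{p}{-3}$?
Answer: $-96$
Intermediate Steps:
$Q{\left(N,p \right)} = - \frac{4 p}{3}$ ($Q{\left(N,p \right)} = p \left(-1\right) + p \left(- \frac{1}{3}\right) = - p - \frac{p}{3} = - \frac{4 p}{3}$)
$V{\left(f \right)} = - \frac{4 f}{3}$
$V{\left(-4 - 2 \right)} \left(-12\right) = - \frac{4 \left(-4 - 2\right)}{3} \left(-12\right) = \left(- \frac{4}{3}\right) \left(-6\right) \left(-12\right) = 8 \left(-12\right) = -96$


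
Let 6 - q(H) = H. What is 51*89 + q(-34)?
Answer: 4579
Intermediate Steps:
q(H) = 6 - H
51*89 + q(-34) = 51*89 + (6 - 1*(-34)) = 4539 + (6 + 34) = 4539 + 40 = 4579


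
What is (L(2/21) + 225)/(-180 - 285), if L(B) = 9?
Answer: -78/155 ≈ -0.50323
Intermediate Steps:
(L(2/21) + 225)/(-180 - 285) = (9 + 225)/(-180 - 285) = 234/(-465) = 234*(-1/465) = -78/155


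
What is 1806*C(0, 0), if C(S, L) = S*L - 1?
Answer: -1806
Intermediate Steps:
C(S, L) = -1 + L*S (C(S, L) = L*S - 1 = -1 + L*S)
1806*C(0, 0) = 1806*(-1 + 0*0) = 1806*(-1 + 0) = 1806*(-1) = -1806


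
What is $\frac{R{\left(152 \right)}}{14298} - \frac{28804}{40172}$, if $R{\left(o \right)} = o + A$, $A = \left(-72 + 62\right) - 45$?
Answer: $- \frac{101985727}{143594814} \approx -0.71023$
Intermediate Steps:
$A = -55$ ($A = -10 - 45 = -55$)
$R{\left(o \right)} = -55 + o$ ($R{\left(o \right)} = o - 55 = -55 + o$)
$\frac{R{\left(152 \right)}}{14298} - \frac{28804}{40172} = \frac{-55 + 152}{14298} - \frac{28804}{40172} = 97 \cdot \frac{1}{14298} - \frac{7201}{10043} = \frac{97}{14298} - \frac{7201}{10043} = - \frac{101985727}{143594814}$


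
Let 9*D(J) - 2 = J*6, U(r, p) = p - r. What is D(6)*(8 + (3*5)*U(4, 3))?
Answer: -266/9 ≈ -29.556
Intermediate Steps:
D(J) = 2/9 + 2*J/3 (D(J) = 2/9 + (J*6)/9 = 2/9 + (6*J)/9 = 2/9 + 2*J/3)
D(6)*(8 + (3*5)*U(4, 3)) = (2/9 + (⅔)*6)*(8 + (3*5)*(3 - 1*4)) = (2/9 + 4)*(8 + 15*(3 - 4)) = 38*(8 + 15*(-1))/9 = 38*(8 - 15)/9 = (38/9)*(-7) = -266/9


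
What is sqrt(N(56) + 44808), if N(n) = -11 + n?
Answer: sqrt(44853) ≈ 211.79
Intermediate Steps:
sqrt(N(56) + 44808) = sqrt((-11 + 56) + 44808) = sqrt(45 + 44808) = sqrt(44853)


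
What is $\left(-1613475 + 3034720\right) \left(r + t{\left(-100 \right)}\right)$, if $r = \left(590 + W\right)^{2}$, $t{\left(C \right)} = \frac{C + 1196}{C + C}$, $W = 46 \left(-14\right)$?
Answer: $\frac{20682809987}{5} \approx 4.1366 \cdot 10^{9}$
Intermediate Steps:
$W = -644$
$t{\left(C \right)} = \frac{1196 + C}{2 C}$
$r = 2916$ ($r = \left(590 - 644\right)^{2} = \left(-54\right)^{2} = 2916$)
$\left(-1613475 + 3034720\right) \left(r + t{\left(-100 \right)}\right) = \left(-1613475 + 3034720\right) \left(2916 + \frac{1196 - 100}{2 \left(-100\right)}\right) = 1421245 \left(2916 + \frac{1}{2} \left(- \frac{1}{100}\right) 1096\right) = 1421245 \left(2916 - \frac{137}{25}\right) = 1421245 \cdot \frac{72763}{25} = \frac{20682809987}{5}$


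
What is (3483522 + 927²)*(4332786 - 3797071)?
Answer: 2326530423465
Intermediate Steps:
(3483522 + 927²)*(4332786 - 3797071) = (3483522 + 859329)*535715 = 4342851*535715 = 2326530423465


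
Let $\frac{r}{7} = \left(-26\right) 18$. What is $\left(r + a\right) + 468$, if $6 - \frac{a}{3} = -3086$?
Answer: $6468$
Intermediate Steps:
$r = -3276$ ($r = 7 \left(\left(-26\right) 18\right) = 7 \left(-468\right) = -3276$)
$a = 9276$ ($a = 18 - -9258 = 18 + 9258 = 9276$)
$\left(r + a\right) + 468 = \left(-3276 + 9276\right) + 468 = 6000 + 468 = 6468$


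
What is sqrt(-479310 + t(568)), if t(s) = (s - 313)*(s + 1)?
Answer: 3*I*sqrt(37135) ≈ 578.11*I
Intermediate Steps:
t(s) = (1 + s)*(-313 + s) (t(s) = (-313 + s)*(1 + s) = (1 + s)*(-313 + s))
sqrt(-479310 + t(568)) = sqrt(-479310 + (-313 + 568**2 - 312*568)) = sqrt(-479310 + (-313 + 322624 - 177216)) = sqrt(-479310 + 145095) = sqrt(-334215) = 3*I*sqrt(37135)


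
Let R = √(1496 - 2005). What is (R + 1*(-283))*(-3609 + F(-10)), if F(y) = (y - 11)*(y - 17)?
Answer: 860886 - 3042*I*√509 ≈ 8.6089e+5 - 68631.0*I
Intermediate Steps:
R = I*√509 (R = √(-509) = I*√509 ≈ 22.561*I)
F(y) = (-17 + y)*(-11 + y) (F(y) = (-11 + y)*(-17 + y) = (-17 + y)*(-11 + y))
(R + 1*(-283))*(-3609 + F(-10)) = (I*√509 + 1*(-283))*(-3609 + (187 + (-10)² - 28*(-10))) = (I*√509 - 283)*(-3609 + (187 + 100 + 280)) = (-283 + I*√509)*(-3609 + 567) = (-283 + I*√509)*(-3042) = 860886 - 3042*I*√509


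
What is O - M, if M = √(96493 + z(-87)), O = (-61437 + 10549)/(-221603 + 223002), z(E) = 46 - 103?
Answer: -50888/1399 - 2*√24109 ≈ -346.92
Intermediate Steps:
z(E) = -57
O = -50888/1399 ≈ -36.375
M = 2*√24109 (M = √(96493 - 57) = √96436 = 2*√24109 ≈ 310.54)
O - M = -50888/1399 - 2*√24109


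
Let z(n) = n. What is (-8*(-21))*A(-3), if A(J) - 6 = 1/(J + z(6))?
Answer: 1064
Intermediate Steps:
A(J) = 6 + 1/(6 + J) (A(J) = 6 + 1/(J + 6) = 6 + 1/(6 + J))
(-8*(-21))*A(-3) = (-8*(-21))*((37 + 6*(-3))/(6 - 3)) = 168*((37 - 18)/3) = 168*((1/3)*19) = 168*(19/3) = 1064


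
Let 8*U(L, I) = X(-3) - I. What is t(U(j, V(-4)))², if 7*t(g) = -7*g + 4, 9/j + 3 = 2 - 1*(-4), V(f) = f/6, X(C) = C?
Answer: 21025/28224 ≈ 0.74493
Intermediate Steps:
V(f) = f/6 (V(f) = f*(⅙) = f/6)
j = 3 (j = 9/(-3 + (2 - 1*(-4))) = 9/(-3 + (2 + 4)) = 9/(-3 + 6) = 9/3 = 9*(⅓) = 3)
U(L, I) = -3/8 - I/8 (U(L, I) = (-3 - I)/8 = -3/8 - I/8)
t(g) = 4/7 - g (t(g) = (-7*g + 4)/7 = (4 - 7*g)/7 = 4/7 - g)
t(U(j, V(-4)))² = (4/7 - (-3/8 - (-4)/48))² = (4/7 - (-3/8 - ⅛*(-⅔)))² = (4/7 - (-3/8 + 1/12))² = (4/7 - 1*(-7/24))² = (4/7 + 7/24)² = (145/168)² = 21025/28224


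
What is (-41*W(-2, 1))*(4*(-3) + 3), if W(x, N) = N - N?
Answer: 0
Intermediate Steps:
W(x, N) = 0
(-41*W(-2, 1))*(4*(-3) + 3) = (-41*0)*(4*(-3) + 3) = 0*(-12 + 3) = 0*(-9) = 0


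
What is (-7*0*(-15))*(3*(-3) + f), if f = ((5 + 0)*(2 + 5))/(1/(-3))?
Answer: 0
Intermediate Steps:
f = -105 (f = (5*7)/(-1/3) = 35*(-3) = -105)
(-7*0*(-15))*(3*(-3) + f) = (-7*0*(-15))*(3*(-3) - 105) = (0*(-15))*(-9 - 105) = 0*(-114) = 0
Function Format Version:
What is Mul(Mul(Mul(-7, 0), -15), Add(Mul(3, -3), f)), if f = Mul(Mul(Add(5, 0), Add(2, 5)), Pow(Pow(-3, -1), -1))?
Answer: 0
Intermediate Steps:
f = -105 (f = Mul(Mul(5, 7), Pow(Rational(-1, 3), -1)) = Mul(35, -3) = -105)
Mul(Mul(Mul(-7, 0), -15), Add(Mul(3, -3), f)) = Mul(Mul(Mul(-7, 0), -15), Add(Mul(3, -3), -105)) = Mul(Mul(0, -15), Add(-9, -105)) = Mul(0, -114) = 0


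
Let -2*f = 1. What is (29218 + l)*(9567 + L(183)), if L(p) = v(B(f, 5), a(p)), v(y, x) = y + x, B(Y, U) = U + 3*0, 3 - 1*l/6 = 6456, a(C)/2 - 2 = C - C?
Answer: -90972000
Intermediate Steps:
a(C) = 4 (a(C) = 4 + 2*(C - C) = 4 + 2*0 = 4 + 0 = 4)
l = -38718 (l = 18 - 6*6456 = 18 - 38736 = -38718)
f = -½ (f = -½*1 = -½ ≈ -0.50000)
B(Y, U) = U (B(Y, U) = U + 0 = U)
v(y, x) = x + y
L(p) = 9 (L(p) = 4 + 5 = 9)
(29218 + l)*(9567 + L(183)) = (29218 - 38718)*(9567 + 9) = -9500*9576 = -90972000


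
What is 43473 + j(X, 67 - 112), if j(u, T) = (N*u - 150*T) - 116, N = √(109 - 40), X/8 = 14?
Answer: 50107 + 112*√69 ≈ 51037.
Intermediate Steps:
X = 112 (X = 8*14 = 112)
N = √69 ≈ 8.3066
j(u, T) = -116 - 150*T + u*√69 (j(u, T) = (√69*u - 150*T) - 116 = (u*√69 - 150*T) - 116 = (-150*T + u*√69) - 116 = -116 - 150*T + u*√69)
43473 + j(X, 67 - 112) = 43473 + (-116 - 150*(67 - 112) + 112*√69) = 43473 + (-116 - 150*(-45) + 112*√69) = 43473 + (-116 + 6750 + 112*√69) = 43473 + (6634 + 112*√69) = 50107 + 112*√69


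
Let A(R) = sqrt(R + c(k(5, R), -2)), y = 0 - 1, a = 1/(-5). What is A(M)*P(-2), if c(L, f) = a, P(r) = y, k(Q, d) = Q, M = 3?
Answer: -sqrt(70)/5 ≈ -1.6733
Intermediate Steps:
a = -1/5 ≈ -0.20000
y = -1
P(r) = -1
c(L, f) = -1/5
A(R) = sqrt(-1/5 + R) (A(R) = sqrt(R - 1/5) = sqrt(-1/5 + R))
A(M)*P(-2) = (sqrt(-5 + 25*3)/5)*(-1) = (sqrt(-5 + 75)/5)*(-1) = (sqrt(70)/5)*(-1) = -sqrt(70)/5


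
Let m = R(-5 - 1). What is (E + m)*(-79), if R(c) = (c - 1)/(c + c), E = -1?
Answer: 395/12 ≈ 32.917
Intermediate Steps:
R(c) = (-1 + c)/(2*c) (R(c) = (-1 + c)/((2*c)) = (-1 + c)*(1/(2*c)) = (-1 + c)/(2*c))
m = 7/12 (m = (-1 + (-5 - 1))/(2*(-5 - 1)) = (½)*(-1 - 6)/(-6) = (½)*(-⅙)*(-7) = 7/12 ≈ 0.58333)
(E + m)*(-79) = (-1 + 7/12)*(-79) = -5/12*(-79) = 395/12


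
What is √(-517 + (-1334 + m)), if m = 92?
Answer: I*√1759 ≈ 41.94*I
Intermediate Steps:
√(-517 + (-1334 + m)) = √(-517 + (-1334 + 92)) = √(-517 - 1242) = √(-1759) = I*√1759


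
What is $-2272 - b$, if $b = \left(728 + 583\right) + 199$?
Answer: $-3782$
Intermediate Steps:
$b = 1510$ ($b = 1311 + 199 = 1510$)
$-2272 - b = -2272 - 1510 = -3782$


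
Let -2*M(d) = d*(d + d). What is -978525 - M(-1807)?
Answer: 2286724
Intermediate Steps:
M(d) = -d² (M(d) = -d*(d + d)/2 = -d*2*d/2 = -d²)
-978525 - M(-1807) = -978525 - (-1)*(-1807)² = -978525 - (-1)*3265249 = -978525 - 1*(-3265249) = -978525 + 3265249 = 2286724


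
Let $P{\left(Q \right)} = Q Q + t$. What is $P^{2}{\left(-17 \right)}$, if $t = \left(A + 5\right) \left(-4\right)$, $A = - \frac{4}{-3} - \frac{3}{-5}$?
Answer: $\frac{15358561}{225} \approx 68260.0$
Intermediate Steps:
$A = \frac{29}{15}$ ($A = \left(-4\right) \left(- \frac{1}{3}\right) - - \frac{3}{5} = \frac{4}{3} + \frac{3}{5} = \frac{29}{15} \approx 1.9333$)
$t = - \frac{416}{15}$ ($t = \left(\frac{29}{15} + 5\right) \left(-4\right) = \frac{104}{15} \left(-4\right) = - \frac{416}{15} \approx -27.733$)
$P{\left(Q \right)} = - \frac{416}{15} + Q^{2}$ ($P{\left(Q \right)} = Q Q - \frac{416}{15} = Q^{2} - \frac{416}{15} = - \frac{416}{15} + Q^{2}$)
$P^{2}{\left(-17 \right)} = \left(- \frac{416}{15} + \left(-17\right)^{2}\right)^{2} = \left(- \frac{416}{15} + 289\right)^{2} = \left(\frac{3919}{15}\right)^{2} = \frac{15358561}{225}$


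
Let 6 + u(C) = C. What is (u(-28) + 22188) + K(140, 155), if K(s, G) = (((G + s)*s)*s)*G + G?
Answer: 896232309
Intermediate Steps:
u(C) = -6 + C
K(s, G) = G + G*s²*(G + s) (K(s, G) = ((s*(G + s))*s)*G + G = (s²*(G + s))*G + G = G*s²*(G + s) + G = G + G*s²*(G + s))
(u(-28) + 22188) + K(140, 155) = ((-6 - 28) + 22188) + 155*(1 + 140³ + 155*140²) = (-34 + 22188) + 155*(1 + 2744000 + 155*19600) = 22154 + 155*(1 + 2744000 + 3038000) = 22154 + 155*5782001 = 22154 + 896210155 = 896232309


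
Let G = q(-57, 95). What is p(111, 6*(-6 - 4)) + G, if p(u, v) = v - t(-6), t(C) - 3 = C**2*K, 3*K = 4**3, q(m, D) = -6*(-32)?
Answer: -639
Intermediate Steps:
q(m, D) = 192
G = 192
K = 64/3 (K = (1/3)*4**3 = (1/3)*64 = 64/3 ≈ 21.333)
t(C) = 3 + 64*C**2/3 (t(C) = 3 + C**2*(64/3) = 3 + 64*C**2/3)
p(u, v) = -771 + v (p(u, v) = v - (3 + (64/3)*(-6)**2) = v - (3 + (64/3)*36) = v - (3 + 768) = v - 1*771 = v - 771 = -771 + v)
p(111, 6*(-6 - 4)) + G = (-771 + 6*(-6 - 4)) + 192 = (-771 + 6*(-10)) + 192 = (-771 - 60) + 192 = -831 + 192 = -639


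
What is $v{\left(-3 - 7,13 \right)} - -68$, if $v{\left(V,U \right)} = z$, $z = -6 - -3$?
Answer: $65$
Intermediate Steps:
$z = -3$ ($z = -6 + 3 = -3$)
$v{\left(V,U \right)} = -3$
$v{\left(-3 - 7,13 \right)} - -68 = -3 - -68 = -3 + 68 = 65$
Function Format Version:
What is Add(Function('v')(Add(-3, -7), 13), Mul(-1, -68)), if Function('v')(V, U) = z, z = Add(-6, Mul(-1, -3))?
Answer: 65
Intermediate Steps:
z = -3 (z = Add(-6, 3) = -3)
Function('v')(V, U) = -3
Add(Function('v')(Add(-3, -7), 13), Mul(-1, -68)) = Add(-3, Mul(-1, -68)) = Add(-3, 68) = 65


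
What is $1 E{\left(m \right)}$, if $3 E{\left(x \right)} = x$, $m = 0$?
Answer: $0$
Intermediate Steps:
$E{\left(x \right)} = \frac{x}{3}$
$1 E{\left(m \right)} = 1 \cdot \frac{1}{3} \cdot 0 = 1 \cdot 0 = 0$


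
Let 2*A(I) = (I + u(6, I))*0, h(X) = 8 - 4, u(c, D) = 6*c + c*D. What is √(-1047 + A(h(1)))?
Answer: I*√1047 ≈ 32.357*I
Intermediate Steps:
u(c, D) = 6*c + D*c
h(X) = 4
A(I) = 0 (A(I) = ((I + 6*(6 + I))*0)/2 = ((I + (36 + 6*I))*0)/2 = ((36 + 7*I)*0)/2 = (½)*0 = 0)
√(-1047 + A(h(1))) = √(-1047 + 0) = √(-1047) = I*√1047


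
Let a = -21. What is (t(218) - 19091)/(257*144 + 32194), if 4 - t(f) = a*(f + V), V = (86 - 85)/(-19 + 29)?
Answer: -145069/692020 ≈ -0.20963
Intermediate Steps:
V = 1/10 ≈ 0.10000
t(f) = 61/10 + 21*f (t(f) = 4 - (-21)*(f + 1/10) = 4 - (-21)*(1/10 + f) = 4 - (-21/10 - 21*f) = 4 + (21/10 + 21*f) = 61/10 + 21*f)
(t(218) - 19091)/(257*144 + 32194) = ((61/10 + 21*218) - 19091)/(257*144 + 32194) = ((61/10 + 4578) - 19091)/(37008 + 32194) = (45841/10 - 19091)/69202 = -145069/10*1/69202 = -145069/692020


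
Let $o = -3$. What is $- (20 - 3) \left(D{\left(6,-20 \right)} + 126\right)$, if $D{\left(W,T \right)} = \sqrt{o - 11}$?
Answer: $-2142 - 17 i \sqrt{14} \approx -2142.0 - 63.608 i$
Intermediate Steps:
$D{\left(W,T \right)} = i \sqrt{14}$ ($D{\left(W,T \right)} = \sqrt{-3 - 11} = \sqrt{-14} = i \sqrt{14}$)
$- (20 - 3) \left(D{\left(6,-20 \right)} + 126\right) = - (20 - 3) \left(i \sqrt{14} + 126\right) = \left(-1\right) 17 \left(126 + i \sqrt{14}\right) = - 17 \left(126 + i \sqrt{14}\right) = -2142 - 17 i \sqrt{14}$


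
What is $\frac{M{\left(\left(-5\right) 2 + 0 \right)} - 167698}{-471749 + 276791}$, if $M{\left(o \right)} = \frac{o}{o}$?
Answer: $\frac{18633}{21662} \approx 0.86017$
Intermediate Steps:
$M{\left(o \right)} = 1$
$\frac{M{\left(\left(-5\right) 2 + 0 \right)} - 167698}{-471749 + 276791} = \frac{1 - 167698}{-471749 + 276791} = \frac{1 - 167698}{-194958} = \left(-167697\right) \left(- \frac{1}{194958}\right) = \frac{18633}{21662}$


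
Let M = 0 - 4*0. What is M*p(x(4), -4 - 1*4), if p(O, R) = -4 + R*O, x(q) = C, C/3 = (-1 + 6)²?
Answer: 0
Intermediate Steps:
M = 0 (M = 0 + 0 = 0)
C = 75 (C = 3*(-1 + 6)² = 3*5² = 3*25 = 75)
x(q) = 75
p(O, R) = -4 + O*R
M*p(x(4), -4 - 1*4) = 0*(-4 + 75*(-4 - 1*4)) = 0*(-4 + 75*(-4 - 4)) = 0*(-4 + 75*(-8)) = 0*(-4 - 600) = 0*(-604) = 0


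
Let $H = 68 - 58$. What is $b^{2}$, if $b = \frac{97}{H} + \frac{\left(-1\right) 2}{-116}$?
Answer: $\frac{1985281}{21025} \approx 94.425$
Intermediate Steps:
$H = 10$
$b = \frac{1409}{145}$ ($b = \frac{97}{10} + \frac{\left(-1\right) 2}{-116} = 97 \cdot \frac{1}{10} - - \frac{1}{58} = \frac{97}{10} + \frac{1}{58} = \frac{1409}{145} \approx 9.7172$)
$b^{2} = \left(\frac{1409}{145}\right)^{2} = \frac{1985281}{21025}$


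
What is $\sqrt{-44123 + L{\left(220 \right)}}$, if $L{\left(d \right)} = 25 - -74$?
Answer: $2 i \sqrt{11006} \approx 209.82 i$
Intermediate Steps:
$L{\left(d \right)} = 99$ ($L{\left(d \right)} = 25 + 74 = 99$)
$\sqrt{-44123 + L{\left(220 \right)}} = \sqrt{-44123 + 99} = \sqrt{-44024} = 2 i \sqrt{11006}$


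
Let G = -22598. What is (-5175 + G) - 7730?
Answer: -35503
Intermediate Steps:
(-5175 + G) - 7730 = (-5175 - 22598) - 7730 = -27773 - 7730 = -35503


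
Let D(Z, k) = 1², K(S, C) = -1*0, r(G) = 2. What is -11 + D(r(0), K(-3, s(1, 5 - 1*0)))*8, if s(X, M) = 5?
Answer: -3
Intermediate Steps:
K(S, C) = 0
D(Z, k) = 1
-11 + D(r(0), K(-3, s(1, 5 - 1*0)))*8 = -11 + 1*8 = -11 + 8 = -3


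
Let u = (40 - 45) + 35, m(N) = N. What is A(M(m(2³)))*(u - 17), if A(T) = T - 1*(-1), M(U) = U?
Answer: 117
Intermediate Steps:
A(T) = 1 + T (A(T) = T + 1 = 1 + T)
u = 30 (u = -5 + 35 = 30)
A(M(m(2³)))*(u - 17) = (1 + 2³)*(30 - 17) = (1 + 8)*13 = 9*13 = 117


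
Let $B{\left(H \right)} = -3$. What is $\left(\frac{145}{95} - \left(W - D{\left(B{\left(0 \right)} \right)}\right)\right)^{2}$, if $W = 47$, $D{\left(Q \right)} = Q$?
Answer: $\frac{848241}{361} \approx 2349.7$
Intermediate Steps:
$\left(\frac{145}{95} - \left(W - D{\left(B{\left(0 \right)} \right)}\right)\right)^{2} = \left(\frac{145}{95} - 50\right)^{2} = \left(145 \cdot \frac{1}{95} - 50\right)^{2} = \left(\frac{29}{19} - 50\right)^{2} = \left(- \frac{921}{19}\right)^{2} = \frac{848241}{361}$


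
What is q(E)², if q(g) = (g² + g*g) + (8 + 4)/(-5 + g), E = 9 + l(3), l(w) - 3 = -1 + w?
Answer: 1392400/9 ≈ 1.5471e+5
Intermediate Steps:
l(w) = 2 + w (l(w) = 3 + (-1 + w) = 2 + w)
E = 14 (E = 9 + (2 + 3) = 9 + 5 = 14)
q(g) = 2*g² + 12/(-5 + g) (q(g) = (g² + g²) + 12/(-5 + g) = 2*g² + 12/(-5 + g))
q(E)² = (2*(6 + 14³ - 5*14²)/(-5 + 14))² = (2*(6 + 2744 - 5*196)/9)² = (2*(⅑)*(6 + 2744 - 980))² = (2*(⅑)*1770)² = (1180/3)² = 1392400/9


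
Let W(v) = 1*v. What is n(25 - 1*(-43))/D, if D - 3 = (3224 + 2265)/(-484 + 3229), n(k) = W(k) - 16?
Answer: 35685/3431 ≈ 10.401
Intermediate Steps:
W(v) = v
n(k) = -16 + k (n(k) = k - 16 = -16 + k)
D = 13724/2745 (D = 3 + (3224 + 2265)/(-484 + 3229) = 3 + 5489/2745 = 13724/2745 ≈ 4.9996)
n(25 - 1*(-43))/D = (-16 + (25 - 1*(-43)))/(13724/2745) = (-16 + (25 + 43))*(2745/13724) = (-16 + 68)*(2745/13724) = 52*(2745/13724) = 35685/3431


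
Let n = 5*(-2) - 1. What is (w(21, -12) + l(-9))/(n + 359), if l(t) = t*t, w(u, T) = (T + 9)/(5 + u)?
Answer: 701/3016 ≈ 0.23243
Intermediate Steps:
w(u, T) = (9 + T)/(5 + u)
l(t) = t²
n = -11 (n = -10 - 1 = -11)
(w(21, -12) + l(-9))/(n + 359) = ((9 - 12)/(5 + 21) + (-9)²)/(-11 + 359) = (-3/26 + 81)/348 = ((1/26)*(-3) + 81)*(1/348) = (-3/26 + 81)*(1/348) = (2103/26)*(1/348) = 701/3016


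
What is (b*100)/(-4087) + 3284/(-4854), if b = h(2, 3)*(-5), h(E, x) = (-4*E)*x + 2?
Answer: -33407854/9919149 ≈ -3.3680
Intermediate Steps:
h(E, x) = 2 - 4*E*x (h(E, x) = -4*E*x + 2 = 2 - 4*E*x)
b = 110 (b = (2 - 4*2*3)*(-5) = (2 - 24)*(-5) = -22*(-5) = 110)
(b*100)/(-4087) + 3284/(-4854) = (110*100)/(-4087) + 3284/(-4854) = 11000*(-1/4087) + 3284*(-1/4854) = -11000/4087 - 1642/2427 = -33407854/9919149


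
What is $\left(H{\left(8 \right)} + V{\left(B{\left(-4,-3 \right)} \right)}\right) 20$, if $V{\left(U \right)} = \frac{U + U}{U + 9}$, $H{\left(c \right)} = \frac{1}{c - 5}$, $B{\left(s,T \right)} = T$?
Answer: $- \frac{40}{3} \approx -13.333$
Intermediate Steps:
$H{\left(c \right)} = \frac{1}{-5 + c}$
$V{\left(U \right)} = \frac{2 U}{9 + U}$
$\left(H{\left(8 \right)} + V{\left(B{\left(-4,-3 \right)} \right)}\right) 20 = \left(\frac{1}{-5 + 8} + 2 \left(-3\right) \frac{1}{9 - 3}\right) 20 = \left(\frac{1}{3} + 2 \left(-3\right) \frac{1}{6}\right) 20 = \left(\frac{1}{3} - 1\right) 20 = \left(- \frac{2}{3}\right) 20 = - \frac{40}{3}$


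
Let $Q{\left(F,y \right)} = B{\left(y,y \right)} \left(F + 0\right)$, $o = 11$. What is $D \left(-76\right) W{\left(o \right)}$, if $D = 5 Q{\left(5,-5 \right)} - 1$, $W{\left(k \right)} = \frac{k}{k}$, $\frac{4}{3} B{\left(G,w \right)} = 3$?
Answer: $-4199$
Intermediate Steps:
$B{\left(G,w \right)} = \frac{9}{4}$ ($B{\left(G,w \right)} = \frac{3}{4} \cdot 3 = \frac{9}{4}$)
$W{\left(k \right)} = 1$
$Q{\left(F,y \right)} = \frac{9 F}{4}$ ($Q{\left(F,y \right)} = \frac{9 \left(F + 0\right)}{4} = \frac{9 F}{4}$)
$D = \frac{221}{4}$ ($D = 5 \cdot \frac{9}{4} \cdot 5 - 1 = 5 \cdot \frac{45}{4} - 1 = \frac{225}{4} - 1 = \frac{221}{4} \approx 55.25$)
$D \left(-76\right) W{\left(o \right)} = \frac{221}{4} \left(-76\right) 1 = \left(-4199\right) 1 = -4199$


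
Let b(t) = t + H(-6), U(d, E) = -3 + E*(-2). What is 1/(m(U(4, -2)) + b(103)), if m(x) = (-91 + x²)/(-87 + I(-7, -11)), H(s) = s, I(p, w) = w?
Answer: 49/4798 ≈ 0.010213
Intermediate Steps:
U(d, E) = -3 - 2*E
m(x) = 13/14 - x²/98 (m(x) = (-91 + x²)/(-87 - 11) = (-91 + x²)/(-98) = (-91 + x²)*(-1/98) = 13/14 - x²/98)
b(t) = -6 + t (b(t) = t - 6 = -6 + t)
1/(m(U(4, -2)) + b(103)) = 1/((13/14 - (-3 - 2*(-2))²/98) + (-6 + 103)) = 1/((13/14 - (-3 + 4)²/98) + 97) = 1/((13/14 - 1/98*1²) + 97) = 1/((13/14 - 1/98*1) + 97) = 1/((13/14 - 1/98) + 97) = 1/(45/49 + 97) = 1/(4798/49) = 49/4798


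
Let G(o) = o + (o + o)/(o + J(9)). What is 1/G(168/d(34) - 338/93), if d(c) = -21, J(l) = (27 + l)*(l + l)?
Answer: -2751963/32118088 ≈ -0.085683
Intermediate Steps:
J(l) = 2*l*(27 + l) (J(l) = (27 + l)*(2*l) = 2*l*(27 + l))
G(o) = o + 2*o/(648 + o) (G(o) = o + (o + o)/(o + 2*9*(27 + 9)) = o + (2*o)/(o + 2*9*36) = o + (2*o)/(o + 648) = o + (2*o)/(648 + o) = o + 2*o/(648 + o))
1/G(168/d(34) - 338/93) = 1/((168/(-21) - 338/93)*(650 + (168/(-21) - 338/93))/(648 + (168/(-21) - 338/93))) = 1/((168*(-1/21) - 338*1/93)*(650 + (168*(-1/21) - 338*1/93))/(648 + (168*(-1/21) - 338*1/93))) = 1/((-8 - 338/93)*(650 + (-8 - 338/93))/(648 + (-8 - 338/93))) = 1/(-1082*(650 - 1082/93)/(93*(648 - 1082/93))) = 1/(-1082/93*59368/93/59182/93) = 1/(-1082/93*93/59182*59368/93) = 1/(-32118088/2751963) = -2751963/32118088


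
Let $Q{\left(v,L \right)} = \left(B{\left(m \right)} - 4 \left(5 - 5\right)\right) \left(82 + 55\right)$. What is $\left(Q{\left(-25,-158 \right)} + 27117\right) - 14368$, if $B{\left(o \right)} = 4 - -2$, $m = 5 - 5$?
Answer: $13571$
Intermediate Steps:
$m = 0$
$B{\left(o \right)} = 6$ ($B{\left(o \right)} = 4 + 2 = 6$)
$Q{\left(v,L \right)} = 822$ ($Q{\left(v,L \right)} = \left(6 - 4 \left(5 - 5\right)\right) \left(82 + 55\right) = \left(6 - 0\right) 137 = \left(6 + 0\right) 137 = 6 \cdot 137 = 822$)
$\left(Q{\left(-25,-158 \right)} + 27117\right) - 14368 = \left(822 + 27117\right) - 14368 = 27939 - 14368 = 13571$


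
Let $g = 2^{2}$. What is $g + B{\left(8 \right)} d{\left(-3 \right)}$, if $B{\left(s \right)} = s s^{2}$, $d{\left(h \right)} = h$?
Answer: $-1532$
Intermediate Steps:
$g = 4$
$B{\left(s \right)} = s^{3}$
$g + B{\left(8 \right)} d{\left(-3 \right)} = 4 + 8^{3} \left(-3\right) = 4 + 512 \left(-3\right) = 4 - 1536 = -1532$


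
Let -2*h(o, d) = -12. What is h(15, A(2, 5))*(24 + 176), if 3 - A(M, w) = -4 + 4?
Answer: 1200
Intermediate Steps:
A(M, w) = 3 (A(M, w) = 3 - (-4 + 4) = 3 - 1*0 = 3 + 0 = 3)
h(o, d) = 6 (h(o, d) = -½*(-12) = 6)
h(15, A(2, 5))*(24 + 176) = 6*(24 + 176) = 6*200 = 1200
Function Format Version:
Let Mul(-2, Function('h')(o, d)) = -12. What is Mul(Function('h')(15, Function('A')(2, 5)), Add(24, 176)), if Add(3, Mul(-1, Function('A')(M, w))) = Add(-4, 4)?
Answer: 1200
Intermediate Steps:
Function('A')(M, w) = 3 (Function('A')(M, w) = Add(3, Mul(-1, Add(-4, 4))) = Add(3, Mul(-1, 0)) = Add(3, 0) = 3)
Function('h')(o, d) = 6 (Function('h')(o, d) = Mul(Rational(-1, 2), -12) = 6)
Mul(Function('h')(15, Function('A')(2, 5)), Add(24, 176)) = Mul(6, Add(24, 176)) = Mul(6, 200) = 1200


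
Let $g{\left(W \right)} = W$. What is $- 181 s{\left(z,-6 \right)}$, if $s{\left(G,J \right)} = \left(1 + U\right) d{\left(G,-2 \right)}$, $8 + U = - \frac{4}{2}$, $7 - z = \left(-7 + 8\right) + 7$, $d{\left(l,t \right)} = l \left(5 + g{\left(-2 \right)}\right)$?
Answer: $-4887$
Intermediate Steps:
$d{\left(l,t \right)} = 3 l$ ($d{\left(l,t \right)} = l \left(5 - 2\right) = l 3 = 3 l$)
$z = -1$ ($z = 7 - \left(\left(-7 + 8\right) + 7\right) = 7 - \left(1 + 7\right) = 7 - 8 = -1$)
$U = -10$ ($U = -8 - \frac{4}{2} = -8 - 2 = -10$)
$s{\left(G,J \right)} = - 27 G$ ($s{\left(G,J \right)} = \left(1 - 10\right) 3 G = - 9 \cdot 3 G = - 27 G$)
$- 181 s{\left(z,-6 \right)} = - 181 \left(\left(-27\right) \left(-1\right)\right) = \left(-181\right) 27 = -4887$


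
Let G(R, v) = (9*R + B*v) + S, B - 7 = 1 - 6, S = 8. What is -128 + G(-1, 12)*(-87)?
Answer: -2129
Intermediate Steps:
B = 2 (B = 7 + (1 - 6) = 7 - 5 = 2)
G(R, v) = 8 + 2*v + 9*R (G(R, v) = (9*R + 2*v) + 8 = (2*v + 9*R) + 8 = 8 + 2*v + 9*R)
-128 + G(-1, 12)*(-87) = -128 + (8 + 2*12 + 9*(-1))*(-87) = -128 + (8 + 24 - 9)*(-87) = -128 + 23*(-87) = -128 - 2001 = -2129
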